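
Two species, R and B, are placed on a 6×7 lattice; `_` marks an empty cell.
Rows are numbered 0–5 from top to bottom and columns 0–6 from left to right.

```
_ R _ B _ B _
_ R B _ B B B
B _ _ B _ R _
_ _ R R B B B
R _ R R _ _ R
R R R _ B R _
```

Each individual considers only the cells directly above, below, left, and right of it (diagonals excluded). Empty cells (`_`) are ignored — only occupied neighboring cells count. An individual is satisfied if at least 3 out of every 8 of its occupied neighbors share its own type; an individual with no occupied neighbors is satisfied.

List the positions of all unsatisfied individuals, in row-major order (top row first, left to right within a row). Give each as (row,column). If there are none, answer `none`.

(1,2), (2,3), (2,5), (4,6), (5,4), (5,5)

Row 0: (0,1)R 1/1 ok · (0,3)B 0/0 ok · (0,5)B 1/1 ok
Row 1: (1,1)R 1/2 ok · (1,2)B 0/1 unhappy · (1,4)B 1/1 ok · (1,5)B 3/4 ok · (1,6)B 1/1 ok
Row 2: (2,0)B 0/0 ok · (2,3)B 0/1 unhappy · (2,5)R 0/2 unhappy
Row 3: (3,2)R 2/2 ok · (3,3)R 2/4 ok · (3,4)B 1/2 ok · (3,5)B 2/3 ok · (3,6)B 1/2 ok
Row 4: (4,0)R 1/1 ok · (4,2)R 3/3 ok · (4,3)R 2/2 ok · (4,6)R 0/1 unhappy
Row 5: (5,0)R 2/2 ok · (5,1)R 2/2 ok · (5,2)R 2/2 ok · (5,4)B 0/1 unhappy · (5,5)R 0/1 unhappy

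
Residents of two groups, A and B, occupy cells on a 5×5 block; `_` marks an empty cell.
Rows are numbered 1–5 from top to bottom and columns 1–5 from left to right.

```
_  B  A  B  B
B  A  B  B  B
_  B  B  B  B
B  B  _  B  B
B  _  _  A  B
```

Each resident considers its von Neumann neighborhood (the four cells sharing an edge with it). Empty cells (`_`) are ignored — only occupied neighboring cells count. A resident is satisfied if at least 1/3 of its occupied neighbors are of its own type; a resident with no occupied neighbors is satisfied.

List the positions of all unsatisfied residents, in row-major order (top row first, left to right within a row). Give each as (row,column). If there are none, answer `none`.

Row 1: (1,2)B 0/2 ✗ · (1,3)A 0/3 ✗ · (1,4)B 2/3 ✓ · (1,5)B 2/2 ✓
Row 2: (2,1)B 0/1 ✗ · (2,2)A 0/4 ✗ · (2,3)B 2/4 ✓ · (2,4)B 4/4 ✓ · (2,5)B 3/3 ✓
Row 3: (3,2)B 2/3 ✓ · (3,3)B 3/3 ✓ · (3,4)B 4/4 ✓ · (3,5)B 3/3 ✓
Row 4: (4,1)B 2/2 ✓ · (4,2)B 2/2 ✓ · (4,4)B 2/3 ✓ · (4,5)B 3/3 ✓
Row 5: (5,1)B 1/1 ✓ · (5,4)A 0/2 ✗ · (5,5)B 1/2 ✓

(1,2), (1,3), (2,1), (2,2), (5,4)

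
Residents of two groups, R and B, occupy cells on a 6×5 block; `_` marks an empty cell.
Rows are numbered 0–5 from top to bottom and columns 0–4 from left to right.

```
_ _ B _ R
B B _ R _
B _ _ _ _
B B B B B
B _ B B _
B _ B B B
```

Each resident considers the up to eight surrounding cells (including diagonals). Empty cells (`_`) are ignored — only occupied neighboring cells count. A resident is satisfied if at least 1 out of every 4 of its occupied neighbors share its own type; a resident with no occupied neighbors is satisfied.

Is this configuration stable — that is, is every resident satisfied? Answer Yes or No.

Yes

(0,2)B 1/2 satisfied
(0,4)R 1/1 satisfied
(1,0)B 2/2 satisfied
(1,1)B 3/3 satisfied
(1,3)R 1/2 satisfied
(2,0)B 4/4 satisfied
(3,0)B 3/3 satisfied
(3,1)B 5/5 satisfied
(3,2)B 4/4 satisfied
(3,3)B 4/4 satisfied
(3,4)B 2/2 satisfied
(4,0)B 3/3 satisfied
(4,2)B 6/6 satisfied
(4,3)B 7/7 satisfied
(5,0)B 1/1 satisfied
(5,2)B 3/3 satisfied
(5,3)B 4/4 satisfied
(5,4)B 2/2 satisfied
All meet the threshold, so the configuration is stable.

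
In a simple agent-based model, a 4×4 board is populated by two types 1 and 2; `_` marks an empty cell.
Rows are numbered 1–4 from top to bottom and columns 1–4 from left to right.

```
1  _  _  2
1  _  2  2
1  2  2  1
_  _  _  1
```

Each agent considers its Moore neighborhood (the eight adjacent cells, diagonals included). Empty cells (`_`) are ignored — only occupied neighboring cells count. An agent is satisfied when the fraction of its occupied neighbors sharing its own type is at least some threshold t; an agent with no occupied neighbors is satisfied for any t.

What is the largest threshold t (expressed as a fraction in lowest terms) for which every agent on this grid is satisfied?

Row 1: (1,1)1 1/1 · (1,4)2 2/2
Row 2: (2,1)1 2/3 · (2,3)2 4/5 · (2,4)2 3/4
Row 3: (3,1)1 1/2 · (3,2)2 2/4 · (3,3)2 3/5 · (3,4)1 1/4
Row 4: (4,4)1 1/2
The smallest same-type fraction is 1/4 at (3,4), which reduces to 1/4. Any threshold above that leaves this agent unsatisfied.

1/4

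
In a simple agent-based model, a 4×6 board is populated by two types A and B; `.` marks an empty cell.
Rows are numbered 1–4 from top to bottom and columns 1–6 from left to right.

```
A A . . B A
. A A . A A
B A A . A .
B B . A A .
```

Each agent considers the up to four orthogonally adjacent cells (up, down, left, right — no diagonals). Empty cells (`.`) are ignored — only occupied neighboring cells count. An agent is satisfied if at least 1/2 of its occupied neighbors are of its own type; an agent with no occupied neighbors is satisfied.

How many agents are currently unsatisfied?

1

Row 1: (1,1)A 1/1 ok · (1,2)A 2/2 ok · (1,5)B 0/2 unhappy · (1,6)A 1/2 ok
Row 2: (2,2)A 3/3 ok · (2,3)A 2/2 ok · (2,5)A 2/3 ok · (2,6)A 2/2 ok
Row 3: (3,1)B 1/2 ok · (3,2)A 2/4 ok · (3,3)A 2/2 ok · (3,5)A 2/2 ok
Row 4: (4,1)B 2/2 ok · (4,2)B 1/2 ok · (4,4)A 1/1 ok · (4,5)A 2/2 ok
Unsatisfied: (1,5) — 1 in total.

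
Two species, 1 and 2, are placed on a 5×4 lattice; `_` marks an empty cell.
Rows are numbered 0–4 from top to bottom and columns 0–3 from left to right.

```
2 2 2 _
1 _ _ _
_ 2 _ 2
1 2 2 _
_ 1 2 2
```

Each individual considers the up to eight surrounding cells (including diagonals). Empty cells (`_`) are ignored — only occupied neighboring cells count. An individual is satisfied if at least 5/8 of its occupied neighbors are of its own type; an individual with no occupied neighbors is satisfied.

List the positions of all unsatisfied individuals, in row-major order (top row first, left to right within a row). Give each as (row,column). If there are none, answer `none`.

(0,0), (1,0), (2,1), (3,0), (3,1), (4,1)

(0,0)2 1/2 ✗
(0,1)2 2/3 ✓
(0,2)2 1/1 ✓
(1,0)1 0/3 ✗
(2,1)2 2/4 ✗
(2,3)2 1/1 ✓
(3,0)1 1/3 ✗
(3,1)2 3/5 ✗
(3,2)2 5/6 ✓
(4,1)1 1/4 ✗
(4,2)2 3/4 ✓
(4,3)2 2/2 ✓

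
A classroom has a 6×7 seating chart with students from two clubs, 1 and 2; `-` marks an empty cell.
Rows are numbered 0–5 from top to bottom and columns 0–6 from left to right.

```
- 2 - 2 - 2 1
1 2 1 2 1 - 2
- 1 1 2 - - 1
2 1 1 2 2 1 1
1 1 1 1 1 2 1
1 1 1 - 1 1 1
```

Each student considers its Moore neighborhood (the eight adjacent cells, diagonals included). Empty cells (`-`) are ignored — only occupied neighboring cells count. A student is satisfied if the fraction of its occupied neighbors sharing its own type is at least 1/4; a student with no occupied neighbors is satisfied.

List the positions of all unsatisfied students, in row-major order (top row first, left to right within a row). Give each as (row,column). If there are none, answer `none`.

(0,1)2 1/3 ✓
(0,3)2 1/3 ✓
(0,5)2 1/3 ✓
(0,6)1 0/2 ✗
(1,0)1 1/3 ✓
(1,1)2 1/5 ✗
(1,2)1 2/7 ✓
(1,3)2 2/5 ✓
(1,4)1 0/4 ✗
(1,6)2 1/3 ✓
(2,1)1 5/7 ✓
(2,2)1 4/8 ✓
(2,3)2 3/7 ✓
(2,6)1 2/3 ✓
(3,0)2 0/4 ✗
(3,1)1 6/7 ✓
(3,2)1 6/8 ✓
(3,3)2 2/7 ✓
(3,4)2 3/6 ✓
(3,5)1 4/6 ✓
(3,6)1 3/4 ✓
(4,0)1 4/5 ✓
(4,1)1 7/8 ✓
(4,2)1 6/7 ✓
(4,3)1 5/7 ✓
(4,4)1 4/7 ✓
(4,5)2 1/8 ✗
(4,6)1 4/5 ✓
(5,0)1 3/3 ✓
(5,1)1 5/5 ✓
(5,2)1 4/4 ✓
(5,4)1 3/4 ✓
(5,5)1 4/5 ✓
(5,6)1 2/3 ✓

(0,6), (1,1), (1,4), (3,0), (4,5)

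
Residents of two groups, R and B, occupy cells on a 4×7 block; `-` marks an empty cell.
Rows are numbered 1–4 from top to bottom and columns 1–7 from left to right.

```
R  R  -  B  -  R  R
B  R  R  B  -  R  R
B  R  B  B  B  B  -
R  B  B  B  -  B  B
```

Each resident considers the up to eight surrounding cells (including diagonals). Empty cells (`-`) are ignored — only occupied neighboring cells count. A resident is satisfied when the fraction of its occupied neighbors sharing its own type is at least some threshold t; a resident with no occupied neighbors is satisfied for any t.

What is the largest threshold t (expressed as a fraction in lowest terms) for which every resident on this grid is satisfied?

Row 1: (1,1)R 2/3 · (1,2)R 3/4 · (1,4)B 1/2 · (1,6)R 3/3 · (1,7)R 3/3
Row 2: (2,1)B 1/5 · (2,2)R 4/7 · (2,3)R 3/7 · (2,4)B 4/5 · (2,6)R 3/5 · (2,7)R 3/4
Row 3: (3,1)B 2/5 · (3,2)R 3/8 · (3,3)B 5/8 · (3,4)B 5/6 · (3,5)B 5/6 · (3,6)B 3/5
Row 4: (4,1)R 1/3 · (4,2)B 3/5 · (4,3)B 4/5 · (4,4)B 4/4 · (4,6)B 3/3 · (4,7)B 2/2
The smallest same-type fraction is 1/5 at (2,1), which reduces to 1/5. Any threshold above that leaves this resident unsatisfied.

1/5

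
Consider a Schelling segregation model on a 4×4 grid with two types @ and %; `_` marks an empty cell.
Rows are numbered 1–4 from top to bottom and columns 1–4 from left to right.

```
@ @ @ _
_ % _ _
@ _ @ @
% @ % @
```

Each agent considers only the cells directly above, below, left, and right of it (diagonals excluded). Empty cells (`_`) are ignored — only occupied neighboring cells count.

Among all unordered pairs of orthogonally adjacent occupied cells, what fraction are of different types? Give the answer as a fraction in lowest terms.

Scan each occupied cell's neighbors to the right and below so each pair is counted once.
Row 1: @(1,1)–@(1,2)= @(1,2)–@(1,3)= @(1,2)–%(2,2)≠  → 1/3 unlike.
Row 3: @(3,1)–%(4,1)≠ @(3,3)–@(3,4)= @(3,3)–%(4,3)≠ @(3,4)–@(4,4)=  → 2/4 unlike.
Row 4: %(4,1)–@(4,2)≠ @(4,2)–%(4,3)≠ %(4,3)–@(4,4)≠  → 3/3 unlike.
Total adjacent occupied pairs: 10; unlike-type pairs: 6.
6/10 reduces to 3/5.

3/5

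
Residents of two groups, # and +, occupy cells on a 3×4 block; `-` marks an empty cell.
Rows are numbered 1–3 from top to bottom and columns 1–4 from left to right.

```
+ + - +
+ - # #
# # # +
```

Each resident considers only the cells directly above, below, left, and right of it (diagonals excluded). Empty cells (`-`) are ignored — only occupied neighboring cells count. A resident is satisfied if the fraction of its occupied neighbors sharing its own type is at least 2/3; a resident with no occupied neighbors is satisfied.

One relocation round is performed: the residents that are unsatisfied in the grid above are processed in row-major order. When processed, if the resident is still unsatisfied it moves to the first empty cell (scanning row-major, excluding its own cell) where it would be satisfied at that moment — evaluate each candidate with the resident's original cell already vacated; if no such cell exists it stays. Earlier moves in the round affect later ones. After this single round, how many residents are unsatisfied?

Initially unsatisfied (in order): (1,4), (2,1), (2,4), (3,1), (3,4).
  (1,4): no empty cell satisfies it; stays.
  (2,1) → (1,3).
  (2,4) → (2,2).
  (3,1): now satisfied by earlier moves; stays.
  (3,4): no empty cell satisfies it; stays.
Resulting grid:
+ + + +
- # # -
# # # +
Unsatisfied now: (3,4).

1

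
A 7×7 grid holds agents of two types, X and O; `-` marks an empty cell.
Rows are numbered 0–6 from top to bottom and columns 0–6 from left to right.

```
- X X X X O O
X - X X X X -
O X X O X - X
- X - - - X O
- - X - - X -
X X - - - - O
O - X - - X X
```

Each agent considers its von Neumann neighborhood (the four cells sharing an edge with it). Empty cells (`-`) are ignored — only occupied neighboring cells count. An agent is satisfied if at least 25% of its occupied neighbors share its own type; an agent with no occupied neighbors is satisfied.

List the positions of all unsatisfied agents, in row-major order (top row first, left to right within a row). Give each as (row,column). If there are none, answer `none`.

(0,1)X 1/1 ✓
(0,2)X 3/3 ✓
(0,3)X 3/3 ✓
(0,4)X 2/3 ✓
(0,5)O 1/3 ✓
(0,6)O 1/1 ✓
(1,0)X 0/1 ✗
(1,2)X 3/3 ✓
(1,3)X 3/4 ✓
(1,4)X 4/4 ✓
(1,5)X 1/2 ✓
(2,0)O 0/2 ✗
(2,1)X 2/3 ✓
(2,2)X 2/3 ✓
(2,3)O 0/3 ✗
(2,4)X 1/2 ✓
(2,6)X 0/1 ✗
(3,1)X 1/1 ✓
(3,5)X 1/2 ✓
(3,6)O 0/2 ✗
(4,2)X 0/0 ✓
(4,5)X 1/1 ✓
(5,0)X 1/2 ✓
(5,1)X 1/1 ✓
(5,6)O 0/1 ✗
(6,0)O 0/1 ✗
(6,2)X 0/0 ✓
(6,5)X 1/1 ✓
(6,6)X 1/2 ✓

(1,0), (2,0), (2,3), (2,6), (3,6), (5,6), (6,0)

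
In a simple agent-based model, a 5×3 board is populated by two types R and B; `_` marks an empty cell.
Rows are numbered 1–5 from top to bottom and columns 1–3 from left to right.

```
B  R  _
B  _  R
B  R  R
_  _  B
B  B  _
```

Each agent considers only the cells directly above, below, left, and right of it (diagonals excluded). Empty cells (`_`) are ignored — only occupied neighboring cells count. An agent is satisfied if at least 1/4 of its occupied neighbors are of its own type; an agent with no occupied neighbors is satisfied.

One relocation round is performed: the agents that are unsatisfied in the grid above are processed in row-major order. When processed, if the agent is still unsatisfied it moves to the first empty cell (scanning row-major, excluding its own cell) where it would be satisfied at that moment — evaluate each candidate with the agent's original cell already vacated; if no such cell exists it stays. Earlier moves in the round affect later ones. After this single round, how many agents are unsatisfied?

0

Initially unsatisfied (in order): (1,2), (4,3).
  (1,2) → (1,3).
  (4,3) → (1,2).
Resulting grid:
B B R
B _ R
B R R
_ _ _
B B _
All satisfied now.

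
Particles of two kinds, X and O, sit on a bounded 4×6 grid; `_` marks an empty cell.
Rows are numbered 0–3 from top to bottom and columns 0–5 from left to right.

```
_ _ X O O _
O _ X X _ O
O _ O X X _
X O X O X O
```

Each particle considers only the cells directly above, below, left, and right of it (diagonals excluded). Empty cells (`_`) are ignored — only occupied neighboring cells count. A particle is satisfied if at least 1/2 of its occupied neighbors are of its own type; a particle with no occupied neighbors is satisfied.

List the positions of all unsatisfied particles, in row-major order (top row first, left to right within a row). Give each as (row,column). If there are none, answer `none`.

(0,3), (2,2), (3,0), (3,1), (3,2), (3,3), (3,4), (3,5)

(0,2)X 1/2 ok
(0,3)O 1/3 unhappy
(0,4)O 1/1 ok
(1,0)O 1/1 ok
(1,2)X 2/3 ok
(1,3)X 2/3 ok
(1,5)O 0/0 ok
(2,0)O 1/2 ok
(2,2)O 0/3 unhappy
(2,3)X 2/4 ok
(2,4)X 2/2 ok
(3,0)X 0/2 unhappy
(3,1)O 0/2 unhappy
(3,2)X 0/3 unhappy
(3,3)O 0/3 unhappy
(3,4)X 1/3 unhappy
(3,5)O 0/1 unhappy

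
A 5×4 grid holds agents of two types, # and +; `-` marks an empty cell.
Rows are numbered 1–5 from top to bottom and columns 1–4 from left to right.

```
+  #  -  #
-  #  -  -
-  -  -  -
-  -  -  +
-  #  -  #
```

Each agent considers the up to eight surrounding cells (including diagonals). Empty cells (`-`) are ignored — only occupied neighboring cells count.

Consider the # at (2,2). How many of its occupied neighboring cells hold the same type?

Occupied neighbors of (2,2): (1,1)=+, (1,2)=#.
Same type (#): 1 of 2.

1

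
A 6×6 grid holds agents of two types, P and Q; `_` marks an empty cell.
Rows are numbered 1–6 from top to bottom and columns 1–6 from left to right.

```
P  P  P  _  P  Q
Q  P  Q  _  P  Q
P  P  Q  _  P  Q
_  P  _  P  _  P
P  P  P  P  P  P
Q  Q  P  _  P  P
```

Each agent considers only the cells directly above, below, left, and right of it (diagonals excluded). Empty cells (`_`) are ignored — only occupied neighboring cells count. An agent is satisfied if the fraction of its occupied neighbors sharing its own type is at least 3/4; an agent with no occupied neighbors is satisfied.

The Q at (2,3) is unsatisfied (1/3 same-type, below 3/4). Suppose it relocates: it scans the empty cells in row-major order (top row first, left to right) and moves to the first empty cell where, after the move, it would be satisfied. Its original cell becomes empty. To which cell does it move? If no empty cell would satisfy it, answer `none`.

Vacating (2,3). Empty cells in order:
  (1,4): 0/2 same-type → still unsatisfied.
  (2,4): 0/1 same-type → still unsatisfied.
  (3,4): 1/3 same-type → still unsatisfied.
  (4,1): 0/3 same-type → still unsatisfied.
  (4,3): 1/4 same-type → still unsatisfied.
  (4,5): 0/4 same-type → still unsatisfied.
  (6,4): 0/3 same-type → still unsatisfied.

none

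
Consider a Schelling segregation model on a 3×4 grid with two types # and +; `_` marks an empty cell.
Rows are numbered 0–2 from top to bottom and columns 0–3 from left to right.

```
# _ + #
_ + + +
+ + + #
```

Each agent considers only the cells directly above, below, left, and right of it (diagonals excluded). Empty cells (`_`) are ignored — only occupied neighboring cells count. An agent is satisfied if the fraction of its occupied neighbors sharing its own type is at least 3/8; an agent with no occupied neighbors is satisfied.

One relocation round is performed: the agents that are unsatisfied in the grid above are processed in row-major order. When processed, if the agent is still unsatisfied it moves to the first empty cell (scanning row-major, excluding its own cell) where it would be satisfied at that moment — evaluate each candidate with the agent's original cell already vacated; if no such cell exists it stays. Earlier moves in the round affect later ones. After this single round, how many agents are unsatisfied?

Initially unsatisfied (in order): (0,3), (1,3), (2,3).
  (0,3): no empty cell satisfies it; stays.
  (1,3) → (0,1).
  (2,3) → (1,3).
Resulting grid:
# + + #
_ + + #
+ + + _
Unsatisfied now: (0,0).

1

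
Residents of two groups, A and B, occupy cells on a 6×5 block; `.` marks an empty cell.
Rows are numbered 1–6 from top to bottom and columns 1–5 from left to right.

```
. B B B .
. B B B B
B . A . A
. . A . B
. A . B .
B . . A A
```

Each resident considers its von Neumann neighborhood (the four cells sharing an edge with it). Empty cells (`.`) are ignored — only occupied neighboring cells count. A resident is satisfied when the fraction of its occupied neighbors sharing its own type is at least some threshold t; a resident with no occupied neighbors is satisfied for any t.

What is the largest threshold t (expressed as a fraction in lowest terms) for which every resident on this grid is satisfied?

(1,2)B 2/2
(1,3)B 3/3
(1,4)B 2/2
(2,2)B 2/2
(2,3)B 3/4
(2,4)B 3/3
(2,5)B 1/2
(3,1)B — no occupied neighbors
(3,3)A 1/2
(3,5)A 0/2
(4,3)A 1/1
(4,5)B 0/1
(5,2)A — no occupied neighbors
(5,4)B 0/1
(6,1)B — no occupied neighbors
(6,4)A 1/2
(6,5)A 1/1
The smallest same-type fraction is 0/2 at (3,5), which reduces to 0/1. Any threshold above that leaves this resident unsatisfied.

0/1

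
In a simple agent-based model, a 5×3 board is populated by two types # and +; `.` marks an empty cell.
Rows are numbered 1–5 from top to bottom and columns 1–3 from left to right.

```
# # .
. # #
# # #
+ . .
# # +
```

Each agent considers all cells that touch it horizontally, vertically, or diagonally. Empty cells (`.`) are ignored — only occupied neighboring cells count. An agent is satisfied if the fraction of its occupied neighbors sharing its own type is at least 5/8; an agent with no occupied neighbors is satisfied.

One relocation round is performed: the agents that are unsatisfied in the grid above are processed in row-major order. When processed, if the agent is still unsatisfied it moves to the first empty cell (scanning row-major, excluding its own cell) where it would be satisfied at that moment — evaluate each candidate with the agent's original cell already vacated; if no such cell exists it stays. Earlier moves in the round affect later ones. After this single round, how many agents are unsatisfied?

1

Initially unsatisfied (in order): (4,1), (5,1), (5,2), (5,3).
  (4,1): no empty cell satisfies it; stays.
  (5,1) → (1,3).
  (5,2) → (2,1).
  (5,3): now satisfied by earlier moves; stays.
Resulting grid:
# # #
# # #
# # #
+ . .
. . +
Unsatisfied now: (4,1).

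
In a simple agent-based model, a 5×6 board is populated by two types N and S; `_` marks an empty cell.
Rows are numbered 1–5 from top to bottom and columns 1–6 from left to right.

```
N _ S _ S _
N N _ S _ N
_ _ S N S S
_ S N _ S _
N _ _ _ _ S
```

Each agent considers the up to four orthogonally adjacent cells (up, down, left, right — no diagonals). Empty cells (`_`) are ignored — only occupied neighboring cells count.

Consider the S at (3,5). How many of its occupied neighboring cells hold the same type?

Occupied neighbors of (3,5): (4,5)=S, (3,4)=N, (3,6)=S.
Same type (S): 2 of 3.

2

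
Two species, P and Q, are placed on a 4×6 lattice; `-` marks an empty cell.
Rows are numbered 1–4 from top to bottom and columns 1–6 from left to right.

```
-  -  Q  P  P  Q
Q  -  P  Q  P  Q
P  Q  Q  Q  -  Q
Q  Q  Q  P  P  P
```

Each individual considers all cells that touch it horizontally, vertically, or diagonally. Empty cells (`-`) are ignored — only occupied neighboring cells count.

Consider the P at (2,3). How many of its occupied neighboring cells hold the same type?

Occupied neighbors of (2,3): (1,3)=Q, (1,4)=P, (2,4)=Q, (3,2)=Q, (3,3)=Q, (3,4)=Q.
Same type (P): 1 of 6.

1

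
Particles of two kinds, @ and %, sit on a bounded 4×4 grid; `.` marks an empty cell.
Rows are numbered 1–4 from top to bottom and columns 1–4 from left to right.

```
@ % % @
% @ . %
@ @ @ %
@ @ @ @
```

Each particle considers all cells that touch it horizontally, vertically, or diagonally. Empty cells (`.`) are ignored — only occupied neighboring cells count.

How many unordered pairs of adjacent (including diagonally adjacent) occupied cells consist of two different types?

Scan each occupied cell's neighbors to the right and below (and the two forward diagonals) so each pair is counted once.
Row 1: @(1,1)–%(1,2)≠ @(1,1)–%(2,1)≠ @(1,1)–@(2,2)= %(1,2)–%(1,3)= %(1,2)–@(2,2)≠ %(1,2)–%(2,1)= %(1,3)–@(1,4)≠ %(1,3)–%(2,4)= %(1,3)–@(2,2)≠ @(1,4)–%(2,4)≠  → 6/10 unlike.
Row 2: %(2,1)–@(2,2)≠ %(2,1)–@(3,1)≠ %(2,1)–@(3,2)≠ @(2,2)–@(3,2)= @(2,2)–@(3,3)= @(2,2)–@(3,1)= %(2,4)–%(3,4)= %(2,4)–@(3,3)≠  → 4/8 unlike.
Row 3: @(3,1)–@(3,2)= @(3,1)–@(4,1)= @(3,1)–@(4,2)= @(3,2)–@(3,3)= @(3,2)–@(4,2)= @(3,2)–@(4,3)= @(3,2)–@(4,1)= @(3,3)–%(3,4)≠ @(3,3)–@(4,3)= @(3,3)–@(4,4)= @(3,3)–@(4,2)= %(3,4)–@(4,4)≠ %(3,4)–@(4,3)≠  → 3/13 unlike.
Row 4: @(4,1)–@(4,2)= @(4,2)–@(4,3)= @(4,3)–@(4,4)=  → 0/3 unlike.
Total adjacent occupied pairs: 34; unlike-type pairs: 13.

13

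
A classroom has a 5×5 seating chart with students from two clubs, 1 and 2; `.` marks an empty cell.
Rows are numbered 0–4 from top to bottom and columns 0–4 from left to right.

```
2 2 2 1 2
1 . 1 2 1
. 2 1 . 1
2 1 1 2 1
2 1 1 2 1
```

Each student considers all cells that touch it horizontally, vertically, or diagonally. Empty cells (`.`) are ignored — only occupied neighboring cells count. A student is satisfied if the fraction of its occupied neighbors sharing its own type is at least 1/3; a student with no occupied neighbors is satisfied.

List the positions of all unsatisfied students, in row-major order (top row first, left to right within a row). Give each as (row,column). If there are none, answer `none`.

(1,0), (1,3), (2,1), (3,3), (4,3)

Row 0: (0,0)2 1/2 ✓ · (0,1)2 2/4 ✓ · (0,2)2 2/4 ✓ · (0,3)1 2/5 ✓ · (0,4)2 1/3 ✓
Row 1: (1,0)1 0/3 ✗ · (1,2)1 2/6 ✓ · (1,3)2 2/7 ✗ · (1,4)1 2/4 ✓
Row 2: (2,1)2 1/6 ✗ · (2,2)1 3/6 ✓ · (2,4)1 2/4 ✓
Row 3: (3,0)2 2/4 ✓ · (3,1)1 4/7 ✓ · (3,2)1 4/7 ✓ · (3,3)2 1/7 ✗ · (3,4)1 2/4 ✓
Row 4: (4,0)2 1/3 ✓ · (4,1)1 3/5 ✓ · (4,2)1 3/5 ✓ · (4,3)2 1/5 ✗ · (4,4)1 1/3 ✓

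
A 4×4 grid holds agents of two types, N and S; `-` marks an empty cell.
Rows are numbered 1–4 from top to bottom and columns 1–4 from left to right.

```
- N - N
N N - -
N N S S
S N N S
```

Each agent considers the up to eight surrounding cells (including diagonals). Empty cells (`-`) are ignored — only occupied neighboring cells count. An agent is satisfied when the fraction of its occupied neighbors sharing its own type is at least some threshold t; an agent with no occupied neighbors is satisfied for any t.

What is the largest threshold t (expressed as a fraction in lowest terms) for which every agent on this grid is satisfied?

0/1

(1,2)N 2/2
(1,4)N — no occupied neighbors
(2,1)N 4/4
(2,2)N 4/5
(3,1)N 4/5
(3,2)N 5/7
(3,3)S 2/6
(3,4)S 2/3
(4,1)S 0/3
(4,2)N 3/5
(4,3)N 2/5
(4,4)S 2/3
The smallest same-type fraction is 0/3 at (4,1), which reduces to 0/1. Any threshold above that leaves this agent unsatisfied.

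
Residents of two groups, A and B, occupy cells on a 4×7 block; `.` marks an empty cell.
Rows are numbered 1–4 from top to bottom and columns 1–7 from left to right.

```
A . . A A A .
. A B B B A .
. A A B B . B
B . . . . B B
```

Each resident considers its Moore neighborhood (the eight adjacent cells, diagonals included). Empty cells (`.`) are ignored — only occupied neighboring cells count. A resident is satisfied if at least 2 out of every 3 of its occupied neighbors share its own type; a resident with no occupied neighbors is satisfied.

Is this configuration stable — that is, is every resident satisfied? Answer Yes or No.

No

Row 1: (1,1)A 1/1 ok · (1,4)A 1/4 unhappy · (1,5)A 3/5 unhappy · (1,6)A 2/3 ok
Row 2: (2,2)A 3/4 ok · (2,3)B 2/6 unhappy · (2,4)B 4/7 unhappy · (2,5)B 3/7 unhappy · (2,6)A 2/5 unhappy
Row 3: (3,2)A 2/4 unhappy · (3,3)A 2/5 unhappy · (3,4)B 4/5 ok · (3,5)B 4/5 ok · (3,7)B 2/3 ok
Row 4: (4,1)B 0/1 unhappy · (4,6)B 3/3 ok · (4,7)B 2/2 ok
For instance (1,4) has only 1/4 same-type neighbors, below 2/3.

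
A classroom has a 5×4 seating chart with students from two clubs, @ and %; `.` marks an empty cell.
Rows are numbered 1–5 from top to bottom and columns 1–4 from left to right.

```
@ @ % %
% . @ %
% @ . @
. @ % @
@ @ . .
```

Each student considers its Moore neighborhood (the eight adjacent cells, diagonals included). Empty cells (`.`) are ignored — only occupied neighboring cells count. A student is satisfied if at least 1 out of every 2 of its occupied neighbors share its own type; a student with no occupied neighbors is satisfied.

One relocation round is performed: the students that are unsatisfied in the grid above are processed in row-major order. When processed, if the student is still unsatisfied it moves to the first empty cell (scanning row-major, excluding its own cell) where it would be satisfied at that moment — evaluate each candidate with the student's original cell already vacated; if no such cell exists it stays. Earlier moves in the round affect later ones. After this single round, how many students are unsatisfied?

Initially unsatisfied (in order): (2,1), (3,1), (3,2), (4,3).
  (2,1) → (5,4).
  (3,1): no empty cell satisfies it; stays.
  (3,2): now satisfied by earlier moves; stays.
  (4,3): no empty cell satisfies it; stays.
Resulting grid:
@ @ % %
. . @ %
% @ . @
. @ % @
@ @ . %
Unsatisfied now: (3,1), (4,3), (4,4).

3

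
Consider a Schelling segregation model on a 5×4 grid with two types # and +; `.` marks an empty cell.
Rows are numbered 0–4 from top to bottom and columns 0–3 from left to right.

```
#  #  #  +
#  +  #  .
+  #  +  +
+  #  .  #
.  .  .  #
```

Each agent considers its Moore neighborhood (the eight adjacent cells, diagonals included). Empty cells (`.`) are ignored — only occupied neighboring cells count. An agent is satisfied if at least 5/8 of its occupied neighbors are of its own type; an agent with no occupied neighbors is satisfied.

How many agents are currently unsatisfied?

12

Row 0: (0,0)# 2/3 ✓ · (0,1)# 4/5 ✓ · (0,2)# 2/4 ✗ · (0,3)+ 0/2 ✗
Row 1: (1,0)# 3/5 ✗ · (1,1)+ 2/8 ✗ · (1,2)# 3/7 ✗
Row 2: (2,0)+ 2/5 ✗ · (2,1)# 3/7 ✗ · (2,2)+ 2/6 ✗ · (2,3)+ 1/3 ✗
Row 3: (3,0)+ 1/3 ✗ · (3,1)# 1/4 ✗ · (3,3)# 1/3 ✗
Row 4: (4,3)# 1/1 ✓
Unsatisfied: (0,2), (0,3), (1,0), (1,1), (1,2), (2,0), (2,1), (2,2), (2,3), (3,0), (3,1), (3,3) — 12 in total.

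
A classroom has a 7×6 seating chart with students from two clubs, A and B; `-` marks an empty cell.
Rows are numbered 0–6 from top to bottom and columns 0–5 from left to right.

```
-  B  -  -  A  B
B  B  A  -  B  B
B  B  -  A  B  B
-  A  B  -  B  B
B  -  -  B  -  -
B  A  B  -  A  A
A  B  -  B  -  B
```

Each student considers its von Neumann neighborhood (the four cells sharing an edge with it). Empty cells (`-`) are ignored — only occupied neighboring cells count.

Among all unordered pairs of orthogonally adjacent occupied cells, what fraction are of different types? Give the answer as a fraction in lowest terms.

4/9

Scan each occupied cell's neighbors to the right and below so each pair is counted once.
Row 0: B(0,1)–B(1,1)= A(0,4)–B(0,5)≠ A(0,4)–B(1,4)≠ B(0,5)–B(1,5)=  → 2/4 unlike.
Row 1: B(1,0)–B(1,1)= B(1,0)–B(2,0)= B(1,1)–A(1,2)≠ B(1,1)–B(2,1)= B(1,4)–B(1,5)= B(1,4)–B(2,4)= B(1,5)–B(2,5)=  → 1/7 unlike.
Row 2: B(2,0)–B(2,1)= B(2,1)–A(3,1)≠ A(2,3)–B(2,4)≠ B(2,4)–B(2,5)= B(2,4)–B(3,4)= B(2,5)–B(3,5)=  → 2/6 unlike.
Row 3: A(3,1)–B(3,2)≠ B(3,4)–B(3,5)=  → 1/2 unlike.
Row 4: B(4,0)–B(5,0)=  → 0/1 unlike.
Row 5: B(5,0)–A(5,1)≠ B(5,0)–A(6,0)≠ A(5,1)–B(5,2)≠ A(5,1)–B(6,1)≠ A(5,4)–A(5,5)= A(5,5)–B(6,5)≠  → 5/6 unlike.
Row 6: A(6,0)–B(6,1)≠  → 1/1 unlike.
Total adjacent occupied pairs: 27; unlike-type pairs: 12.
12/27 reduces to 4/9.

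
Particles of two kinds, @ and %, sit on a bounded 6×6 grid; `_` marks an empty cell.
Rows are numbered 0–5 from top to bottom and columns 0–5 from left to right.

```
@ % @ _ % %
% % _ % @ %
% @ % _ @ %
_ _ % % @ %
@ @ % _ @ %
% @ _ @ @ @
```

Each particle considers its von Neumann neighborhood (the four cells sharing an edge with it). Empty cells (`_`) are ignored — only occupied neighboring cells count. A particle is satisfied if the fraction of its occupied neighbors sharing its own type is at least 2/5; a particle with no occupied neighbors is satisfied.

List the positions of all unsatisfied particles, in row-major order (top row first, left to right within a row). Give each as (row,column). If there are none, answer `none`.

(0,0), (0,1), (0,2), (1,3), (1,4), (2,1), (4,5), (5,0)

Row 0: (0,0)@ 0/2 not · (0,1)% 1/3 not · (0,2)@ 0/1 not · (0,4)% 1/2 satisfied · (0,5)% 2/2 satisfied
Row 1: (1,0)% 2/3 satisfied · (1,1)% 2/3 satisfied · (1,3)% 0/1 not · (1,4)@ 1/4 not · (1,5)% 2/3 satisfied
Row 2: (2,0)% 1/2 satisfied · (2,1)@ 0/3 not · (2,2)% 1/2 satisfied · (2,4)@ 2/3 satisfied · (2,5)% 2/3 satisfied
Row 3: (3,2)% 3/3 satisfied · (3,3)% 1/2 satisfied · (3,4)@ 2/4 satisfied · (3,5)% 2/3 satisfied
Row 4: (4,0)@ 1/2 satisfied · (4,1)@ 2/3 satisfied · (4,2)% 1/2 satisfied · (4,4)@ 2/3 satisfied · (4,5)% 1/3 not
Row 5: (5,0)% 0/2 not · (5,1)@ 1/2 satisfied · (5,3)@ 1/1 satisfied · (5,4)@ 3/3 satisfied · (5,5)@ 1/2 satisfied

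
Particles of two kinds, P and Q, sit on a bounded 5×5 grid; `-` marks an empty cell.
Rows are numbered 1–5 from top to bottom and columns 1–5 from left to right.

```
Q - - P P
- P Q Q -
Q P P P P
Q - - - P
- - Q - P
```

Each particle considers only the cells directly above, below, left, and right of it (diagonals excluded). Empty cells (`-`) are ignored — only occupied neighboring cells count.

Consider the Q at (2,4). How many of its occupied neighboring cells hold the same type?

Occupied neighbors of (2,4): (1,4)=P, (3,4)=P, (2,3)=Q.
Same type (Q): 1 of 3.

1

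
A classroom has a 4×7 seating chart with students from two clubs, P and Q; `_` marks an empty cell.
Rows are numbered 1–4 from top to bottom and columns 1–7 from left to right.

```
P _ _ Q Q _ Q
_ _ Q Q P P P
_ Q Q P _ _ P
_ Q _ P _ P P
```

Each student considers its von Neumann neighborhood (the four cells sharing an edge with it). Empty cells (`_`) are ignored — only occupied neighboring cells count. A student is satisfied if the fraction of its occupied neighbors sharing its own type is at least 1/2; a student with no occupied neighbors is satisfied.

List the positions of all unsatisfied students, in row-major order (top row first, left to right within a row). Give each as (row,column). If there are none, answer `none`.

Row 1: (1,1)P 0/0 ok · (1,4)Q 2/2 ok · (1,5)Q 1/2 ok · (1,7)Q 0/1 unhappy
Row 2: (2,3)Q 2/2 ok · (2,4)Q 2/4 ok · (2,5)P 1/3 unhappy · (2,6)P 2/2 ok · (2,7)P 2/3 ok
Row 3: (3,2)Q 2/2 ok · (3,3)Q 2/3 ok · (3,4)P 1/3 unhappy · (3,7)P 2/2 ok
Row 4: (4,2)Q 1/1 ok · (4,4)P 1/1 ok · (4,6)P 1/1 ok · (4,7)P 2/2 ok

(1,7), (2,5), (3,4)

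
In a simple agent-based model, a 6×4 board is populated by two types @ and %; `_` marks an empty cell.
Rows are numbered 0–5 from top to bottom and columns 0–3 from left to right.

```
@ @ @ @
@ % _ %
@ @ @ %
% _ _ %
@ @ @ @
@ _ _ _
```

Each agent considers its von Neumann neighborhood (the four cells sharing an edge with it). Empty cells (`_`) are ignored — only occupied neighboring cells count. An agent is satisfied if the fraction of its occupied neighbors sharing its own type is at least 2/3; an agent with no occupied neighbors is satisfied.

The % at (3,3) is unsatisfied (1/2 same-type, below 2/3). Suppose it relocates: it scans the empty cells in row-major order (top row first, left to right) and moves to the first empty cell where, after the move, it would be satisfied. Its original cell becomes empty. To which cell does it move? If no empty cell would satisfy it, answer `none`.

Vacating (3,3). Empty cells in order:
  (1,2): 2/4 same-type → still unsatisfied.
  (3,1): 1/3 same-type → still unsatisfied.
  (3,2): 0/2 same-type → still unsatisfied.
  (5,1): 0/2 same-type → still unsatisfied.
  (5,2): 0/1 same-type → still unsatisfied.
  (5,3): 0/1 same-type → still unsatisfied.

none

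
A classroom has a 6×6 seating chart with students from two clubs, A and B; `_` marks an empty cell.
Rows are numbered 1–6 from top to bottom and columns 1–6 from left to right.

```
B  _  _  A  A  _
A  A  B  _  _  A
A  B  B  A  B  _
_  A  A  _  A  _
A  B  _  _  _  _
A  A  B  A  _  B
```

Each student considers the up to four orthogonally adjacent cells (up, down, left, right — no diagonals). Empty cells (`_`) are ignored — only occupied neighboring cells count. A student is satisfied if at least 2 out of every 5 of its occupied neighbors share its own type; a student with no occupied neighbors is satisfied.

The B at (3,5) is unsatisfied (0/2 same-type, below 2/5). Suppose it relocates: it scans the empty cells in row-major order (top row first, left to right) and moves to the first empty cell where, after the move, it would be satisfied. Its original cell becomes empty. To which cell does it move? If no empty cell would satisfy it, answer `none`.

(1,2)

Vacating (3,5). Empty cells in order:
  (1,2): 1/2 same-type → satisfied — stop here.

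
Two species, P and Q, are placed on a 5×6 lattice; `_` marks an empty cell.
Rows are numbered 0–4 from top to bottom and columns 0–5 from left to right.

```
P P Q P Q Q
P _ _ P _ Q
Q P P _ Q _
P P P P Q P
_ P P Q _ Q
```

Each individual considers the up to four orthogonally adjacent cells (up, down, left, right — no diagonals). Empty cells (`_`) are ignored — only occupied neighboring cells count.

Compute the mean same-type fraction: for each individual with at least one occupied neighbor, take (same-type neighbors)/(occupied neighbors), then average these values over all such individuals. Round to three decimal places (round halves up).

0.580

Row 0: (0,0)P 2/2 · (0,1)P 1/2 · (0,2)Q 0/2 · (0,3)P 1/3 · (0,4)Q 1/2 · (0,5)Q 2/2
Row 1: (1,0)P 1/2 · (1,3)P 1/1 · (1,5)Q 1/1
Row 2: (2,0)Q 0/3 · (2,1)P 2/3 · (2,2)P 2/2 · (2,4)Q 1/1
Row 3: (3,0)P 1/2 · (3,1)P 4/4 · (3,2)P 4/4 · (3,3)P 1/3 · (3,4)Q 1/3 · (3,5)P 0/2
Row 4: (4,1)P 2/2 · (4,2)P 2/3 · (4,3)Q 0/2 · (4,5)Q 0/1
Sum over 23 individuals: 2/2 + 1/2 + 0/2 + 1/3 + 1/2 + 2/2 + 1/2 + 1/1 + 1/1 + 0/3 + 2/3 + 2/2 + 1/1 + 1/2 + 4/4 + 4/4 + 1/3 + 1/3 + 0/2 + 2/2 + 2/3 + 0/2 + 0/1 = 40/3; mean = 40/3 ÷ 23 = 40/69 = 0.579710… → 0.580.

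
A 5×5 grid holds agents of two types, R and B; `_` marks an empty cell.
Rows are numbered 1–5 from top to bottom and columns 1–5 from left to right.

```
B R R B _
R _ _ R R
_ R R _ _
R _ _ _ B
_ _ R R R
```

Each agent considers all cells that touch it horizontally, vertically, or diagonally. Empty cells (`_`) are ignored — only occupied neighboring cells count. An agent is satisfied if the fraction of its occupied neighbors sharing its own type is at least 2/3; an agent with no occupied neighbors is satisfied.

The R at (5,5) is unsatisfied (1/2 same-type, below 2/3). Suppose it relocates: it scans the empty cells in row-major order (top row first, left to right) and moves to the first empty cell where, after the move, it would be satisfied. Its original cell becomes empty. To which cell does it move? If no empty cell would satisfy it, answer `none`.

Vacating (5,5). Empty cells in order:
  (1,5): 2/3 same-type → satisfied — stop here.

(1,5)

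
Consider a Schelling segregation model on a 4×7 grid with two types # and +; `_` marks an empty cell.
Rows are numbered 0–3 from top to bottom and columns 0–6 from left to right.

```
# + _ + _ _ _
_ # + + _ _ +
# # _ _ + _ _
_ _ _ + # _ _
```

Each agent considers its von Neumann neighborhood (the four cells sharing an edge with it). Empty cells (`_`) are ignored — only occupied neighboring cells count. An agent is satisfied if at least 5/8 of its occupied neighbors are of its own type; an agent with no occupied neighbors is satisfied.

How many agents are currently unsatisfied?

Row 0: (0,0)# 0/1 not · (0,1)+ 0/2 not · (0,3)+ 1/1 satisfied
Row 1: (1,1)# 1/3 not · (1,2)+ 1/2 not · (1,3)+ 2/2 satisfied · (1,6)+ 0/0 satisfied
Row 2: (2,0)# 1/1 satisfied · (2,1)# 2/2 satisfied · (2,4)+ 0/1 not
Row 3: (3,3)+ 0/1 not · (3,4)# 0/2 not
Unsatisfied: (0,0), (0,1), (1,1), (1,2), (2,4), (3,3), (3,4) — 7 in total.

7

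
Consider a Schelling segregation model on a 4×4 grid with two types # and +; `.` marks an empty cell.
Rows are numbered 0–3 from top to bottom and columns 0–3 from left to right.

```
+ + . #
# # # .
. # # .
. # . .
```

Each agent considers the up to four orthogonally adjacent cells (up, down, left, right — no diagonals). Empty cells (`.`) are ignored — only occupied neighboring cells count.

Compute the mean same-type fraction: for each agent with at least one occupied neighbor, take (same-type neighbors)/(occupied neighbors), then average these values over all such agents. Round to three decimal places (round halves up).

0.781

(0,0)+ 1/2
(0,1)+ 1/2
(0,3)# — no occupied neighbors
(1,0)# 1/2
(1,1)# 3/4
(1,2)# 2/2
(2,1)# 3/3
(2,2)# 2/2
(3,1)# 1/1
Sum over 8 agents: 1/2 + 1/2 + 1/2 + 3/4 + 2/2 + 3/3 + 2/2 + 1/1 = 25/4; mean = 25/4 ÷ 8 = 25/32 = 0.78125 → 0.781.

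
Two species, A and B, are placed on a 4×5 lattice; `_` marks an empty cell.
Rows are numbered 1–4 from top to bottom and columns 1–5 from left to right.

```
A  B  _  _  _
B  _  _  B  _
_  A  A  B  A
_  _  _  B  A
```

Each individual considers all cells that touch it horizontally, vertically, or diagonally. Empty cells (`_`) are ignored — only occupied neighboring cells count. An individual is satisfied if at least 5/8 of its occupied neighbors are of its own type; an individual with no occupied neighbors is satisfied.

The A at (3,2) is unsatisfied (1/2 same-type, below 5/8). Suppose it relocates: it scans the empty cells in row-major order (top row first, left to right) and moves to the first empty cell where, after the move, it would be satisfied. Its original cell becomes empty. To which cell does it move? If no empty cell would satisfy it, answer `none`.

Vacating (3,2). Empty cells in order:
  (1,3): 0/2 same-type → still unsatisfied.
  (1,4): 0/1 same-type → still unsatisfied.
  (1,5): 0/1 same-type → still unsatisfied.
  (2,2): 2/4 same-type → still unsatisfied.
  (2,3): 1/4 same-type → still unsatisfied.
  (2,5): 1/3 same-type → still unsatisfied.
  (3,1): 0/1 same-type → still unsatisfied.
  (4,1): 0/0 same-type → satisfied — stop here.

(4,1)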